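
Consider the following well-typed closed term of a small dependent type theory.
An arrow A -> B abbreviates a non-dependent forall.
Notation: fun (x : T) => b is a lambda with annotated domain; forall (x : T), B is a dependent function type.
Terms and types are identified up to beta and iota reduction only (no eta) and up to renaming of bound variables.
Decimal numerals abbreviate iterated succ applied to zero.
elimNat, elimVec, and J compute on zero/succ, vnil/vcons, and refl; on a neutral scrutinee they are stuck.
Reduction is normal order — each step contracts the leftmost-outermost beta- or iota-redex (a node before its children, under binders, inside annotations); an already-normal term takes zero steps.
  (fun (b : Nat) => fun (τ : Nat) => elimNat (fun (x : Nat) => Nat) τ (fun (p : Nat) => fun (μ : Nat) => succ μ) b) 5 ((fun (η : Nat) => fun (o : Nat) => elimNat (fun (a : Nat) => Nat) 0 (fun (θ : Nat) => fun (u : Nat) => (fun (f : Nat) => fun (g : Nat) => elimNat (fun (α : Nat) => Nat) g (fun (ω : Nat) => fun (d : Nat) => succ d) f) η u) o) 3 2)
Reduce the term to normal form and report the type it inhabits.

reduced normal form:
  11
inferred type:
  Nat
observation: normalization takes exactly 51 steps under the normal-order strategy.


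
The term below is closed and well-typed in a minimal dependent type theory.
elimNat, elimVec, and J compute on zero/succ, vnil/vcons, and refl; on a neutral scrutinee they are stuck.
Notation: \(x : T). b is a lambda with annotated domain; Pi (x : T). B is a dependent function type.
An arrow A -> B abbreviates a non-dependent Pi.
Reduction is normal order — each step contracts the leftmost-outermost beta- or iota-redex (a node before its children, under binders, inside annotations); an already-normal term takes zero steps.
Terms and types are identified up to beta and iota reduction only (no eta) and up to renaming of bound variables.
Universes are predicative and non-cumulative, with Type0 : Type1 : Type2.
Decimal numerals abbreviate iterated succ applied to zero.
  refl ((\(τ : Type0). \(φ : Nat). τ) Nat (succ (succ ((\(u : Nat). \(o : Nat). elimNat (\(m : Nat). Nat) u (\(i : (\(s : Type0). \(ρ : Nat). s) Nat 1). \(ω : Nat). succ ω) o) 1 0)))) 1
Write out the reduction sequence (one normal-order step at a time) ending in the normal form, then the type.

reduction (normal order):
  refl ((\(τ : Type0). \(φ : Nat). τ) Nat (succ (succ ((\(u : Nat). \(o : Nat). elimNat (\(m : Nat). Nat) u (\(i : (\(s : Type0). \(ρ : Nat). s) Nat 1). \(ω : Nat). succ ω) o) 1 0)))) 1
  ~> refl ((\(τ : Nat). Nat) (succ (succ ((\(φ : Nat). \(u : Nat). elimNat (\(o : Nat). Nat) φ (\(m : (\(i : Type0). \(s : Nat). i) Nat 1). \(ρ : Nat). succ ρ) u) 1 0)))) 1
  ~> refl Nat 1
inferred type:
  Eq Nat 1 1


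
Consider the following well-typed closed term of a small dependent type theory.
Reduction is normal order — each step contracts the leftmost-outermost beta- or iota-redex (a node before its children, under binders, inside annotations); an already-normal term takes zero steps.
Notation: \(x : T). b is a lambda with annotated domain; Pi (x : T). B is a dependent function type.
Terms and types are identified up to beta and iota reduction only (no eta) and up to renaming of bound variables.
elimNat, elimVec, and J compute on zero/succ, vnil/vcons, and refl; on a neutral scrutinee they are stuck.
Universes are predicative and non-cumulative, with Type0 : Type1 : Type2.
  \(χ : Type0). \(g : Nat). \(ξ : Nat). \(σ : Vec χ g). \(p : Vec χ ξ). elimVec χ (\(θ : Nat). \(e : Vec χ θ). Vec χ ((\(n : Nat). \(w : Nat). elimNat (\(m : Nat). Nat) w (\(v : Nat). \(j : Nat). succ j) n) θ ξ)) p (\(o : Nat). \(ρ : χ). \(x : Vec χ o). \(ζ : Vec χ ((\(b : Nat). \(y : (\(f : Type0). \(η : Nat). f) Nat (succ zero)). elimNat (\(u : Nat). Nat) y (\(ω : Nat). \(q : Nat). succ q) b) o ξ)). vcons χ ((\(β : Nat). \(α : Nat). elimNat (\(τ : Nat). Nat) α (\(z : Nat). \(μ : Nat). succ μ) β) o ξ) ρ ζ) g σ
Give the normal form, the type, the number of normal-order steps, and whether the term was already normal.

resulting normal form:
  \(χ : Type0). \(g : Nat). \(ξ : Nat). \(σ : Vec χ g). \(p : Vec χ ξ). elimVec χ (\(θ : Nat). \(e : Vec χ θ). Vec χ (elimNat (\(n : Nat). Nat) ξ (\(w : Nat). \(m : Nat). succ m) θ)) p (\(v : Nat). \(j : χ). \(o : Vec χ v). \(ρ : Vec χ (elimNat (\(x : Nat). Nat) ξ (\(ζ : Nat). \(b : Nat). succ b) v)). vcons χ (elimNat (\(y : Nat). Nat) ξ (\(f : Nat). \(η : Nat). succ η) v) j ρ) g σ
inferred type:
  Pi (χ : Type0). Pi (g : Nat). Pi (ξ : Nat). Pi (σ : Vec χ g). Pi (p : Vec χ ξ). Vec χ (elimNat (\(θ : Nat). Nat) ξ (\(e : Nat). \(n : Nat). succ n) g)
reduction steps (normal order): 6
term was already normal: no
first contracted redex: a beta-redex


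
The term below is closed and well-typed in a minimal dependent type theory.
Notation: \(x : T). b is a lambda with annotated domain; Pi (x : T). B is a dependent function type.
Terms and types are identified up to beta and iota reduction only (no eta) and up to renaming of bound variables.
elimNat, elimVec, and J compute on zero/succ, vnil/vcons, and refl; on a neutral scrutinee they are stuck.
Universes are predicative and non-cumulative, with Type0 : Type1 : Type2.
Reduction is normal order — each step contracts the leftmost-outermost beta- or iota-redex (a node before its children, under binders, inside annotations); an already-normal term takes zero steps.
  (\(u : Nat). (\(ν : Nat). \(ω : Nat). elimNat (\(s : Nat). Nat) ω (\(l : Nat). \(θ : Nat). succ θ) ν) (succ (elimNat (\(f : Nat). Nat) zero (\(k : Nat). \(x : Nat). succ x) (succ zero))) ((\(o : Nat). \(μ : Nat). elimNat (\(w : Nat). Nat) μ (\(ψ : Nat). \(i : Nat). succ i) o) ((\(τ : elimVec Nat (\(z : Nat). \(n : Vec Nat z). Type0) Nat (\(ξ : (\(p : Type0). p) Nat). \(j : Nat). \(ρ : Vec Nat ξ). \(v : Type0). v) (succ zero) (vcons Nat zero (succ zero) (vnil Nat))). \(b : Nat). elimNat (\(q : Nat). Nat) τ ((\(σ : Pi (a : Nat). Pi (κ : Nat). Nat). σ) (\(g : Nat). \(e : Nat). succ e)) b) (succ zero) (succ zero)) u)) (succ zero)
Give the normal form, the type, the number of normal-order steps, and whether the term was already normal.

reduced normal form:
  succ (succ (succ (succ (succ zero))))
inferred type:
  Nat
steps to reach normal form (normal order): 30
started in normal form: no
first contracted redex: a beta-redex


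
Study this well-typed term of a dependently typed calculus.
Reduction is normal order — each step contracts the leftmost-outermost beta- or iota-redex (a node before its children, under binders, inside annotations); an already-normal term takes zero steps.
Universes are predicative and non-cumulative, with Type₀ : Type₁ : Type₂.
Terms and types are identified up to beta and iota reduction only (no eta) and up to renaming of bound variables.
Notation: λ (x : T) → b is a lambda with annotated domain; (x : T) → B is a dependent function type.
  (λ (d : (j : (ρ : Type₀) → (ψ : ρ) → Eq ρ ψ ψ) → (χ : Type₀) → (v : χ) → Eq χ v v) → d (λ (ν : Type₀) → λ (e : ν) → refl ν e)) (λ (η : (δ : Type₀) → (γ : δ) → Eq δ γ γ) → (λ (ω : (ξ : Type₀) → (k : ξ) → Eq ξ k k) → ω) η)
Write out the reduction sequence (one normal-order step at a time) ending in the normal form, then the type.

reduction (normal order):
  (λ (d : (j : (ρ : Type₀) → (ψ : ρ) → Eq ρ ψ ψ) → (χ : Type₀) → (v : χ) → Eq χ v v) → d (λ (ν : Type₀) → λ (e : ν) → refl ν e)) (λ (η : (δ : Type₀) → (γ : δ) → Eq δ γ γ) → (λ (ω : (ξ : Type₀) → (k : ξ) → Eq ξ k k) → ω) η)
  ~> (λ (d : (j : Type₀) → (ρ : j) → Eq j ρ ρ) → (λ (ψ : (χ : Type₀) → (v : χ) → Eq χ v v) → ψ) d) (λ (ν : Type₀) → λ (e : ν) → refl ν e)
  ~> (λ (d : (j : Type₀) → (ρ : j) → Eq j ρ ρ) → d) (λ (ψ : Type₀) → λ (χ : ψ) → refl ψ χ)
  ~> λ (d : Type₀) → λ (j : d) → refl d j
inferred type:
  (d : Type₀) → (j : d) → Eq d j j


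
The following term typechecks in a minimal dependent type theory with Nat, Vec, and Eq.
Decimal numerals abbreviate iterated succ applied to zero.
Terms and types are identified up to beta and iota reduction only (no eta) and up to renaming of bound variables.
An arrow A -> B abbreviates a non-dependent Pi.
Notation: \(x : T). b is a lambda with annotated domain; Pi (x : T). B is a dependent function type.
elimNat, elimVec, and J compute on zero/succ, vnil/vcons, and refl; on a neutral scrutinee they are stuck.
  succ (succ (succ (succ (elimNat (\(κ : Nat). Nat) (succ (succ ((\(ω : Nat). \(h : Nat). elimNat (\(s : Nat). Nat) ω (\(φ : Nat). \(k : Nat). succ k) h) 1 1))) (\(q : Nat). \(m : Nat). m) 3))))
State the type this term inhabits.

inferred type:
  Nat


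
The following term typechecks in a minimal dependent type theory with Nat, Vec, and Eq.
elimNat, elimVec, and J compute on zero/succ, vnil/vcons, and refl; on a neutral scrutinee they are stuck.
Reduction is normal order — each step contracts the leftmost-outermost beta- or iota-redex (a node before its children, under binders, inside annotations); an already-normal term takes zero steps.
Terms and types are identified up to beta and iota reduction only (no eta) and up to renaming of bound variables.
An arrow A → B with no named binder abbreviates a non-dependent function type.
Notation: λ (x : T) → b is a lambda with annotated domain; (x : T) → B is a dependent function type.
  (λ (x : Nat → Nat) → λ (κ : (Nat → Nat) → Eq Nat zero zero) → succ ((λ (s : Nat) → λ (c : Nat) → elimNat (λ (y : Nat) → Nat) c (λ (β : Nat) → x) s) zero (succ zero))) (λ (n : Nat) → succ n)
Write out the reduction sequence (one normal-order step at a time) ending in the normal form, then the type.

normal-order reduction:
  (λ (x : Nat → Nat) → λ (κ : (Nat → Nat) → Eq Nat zero zero) → succ ((λ (s : Nat) → λ (c : Nat) → elimNat (λ (y : Nat) → Nat) c (λ (β : Nat) → x) s) zero (succ zero))) (λ (n : Nat) → succ n)
  ~> λ (x : (Nat → Nat) → Eq Nat zero zero) → succ ((λ (κ : Nat) → λ (s : Nat) → elimNat (λ (c : Nat) → Nat) s (λ (y : Nat) → λ (β : Nat) → succ β) κ) zero (succ zero))
  ~> λ (x : (Nat → Nat) → Eq Nat zero zero) → succ ((λ (κ : Nat) → elimNat (λ (s : Nat) → Nat) κ (λ (c : Nat) → λ (y : Nat) → succ y) zero) (succ zero))
  ~> λ (x : (Nat → Nat) → Eq Nat zero zero) → succ (elimNat (λ (κ : Nat) → Nat) (succ zero) (λ (s : Nat) → λ (c : Nat) → succ c) zero)
  ~> λ (x : (Nat → Nat) → Eq Nat zero zero) → succ (succ zero)
type:
  ((Nat → Nat) → Eq Nat zero zero) → Nat


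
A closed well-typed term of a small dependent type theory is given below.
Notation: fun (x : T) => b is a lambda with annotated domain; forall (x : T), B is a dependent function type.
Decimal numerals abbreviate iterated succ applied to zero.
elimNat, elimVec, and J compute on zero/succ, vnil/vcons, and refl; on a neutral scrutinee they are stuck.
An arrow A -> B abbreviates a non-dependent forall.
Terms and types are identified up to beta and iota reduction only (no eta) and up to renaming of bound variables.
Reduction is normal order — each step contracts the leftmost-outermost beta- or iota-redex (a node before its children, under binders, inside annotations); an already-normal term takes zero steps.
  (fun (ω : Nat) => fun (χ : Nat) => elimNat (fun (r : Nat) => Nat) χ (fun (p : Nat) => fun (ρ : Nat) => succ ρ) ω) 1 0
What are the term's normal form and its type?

resulting normal form:
  1
inferred type:
  Nat
observation: reduction starts at a beta-redex, and 6 normal-order steps reach the normal form.


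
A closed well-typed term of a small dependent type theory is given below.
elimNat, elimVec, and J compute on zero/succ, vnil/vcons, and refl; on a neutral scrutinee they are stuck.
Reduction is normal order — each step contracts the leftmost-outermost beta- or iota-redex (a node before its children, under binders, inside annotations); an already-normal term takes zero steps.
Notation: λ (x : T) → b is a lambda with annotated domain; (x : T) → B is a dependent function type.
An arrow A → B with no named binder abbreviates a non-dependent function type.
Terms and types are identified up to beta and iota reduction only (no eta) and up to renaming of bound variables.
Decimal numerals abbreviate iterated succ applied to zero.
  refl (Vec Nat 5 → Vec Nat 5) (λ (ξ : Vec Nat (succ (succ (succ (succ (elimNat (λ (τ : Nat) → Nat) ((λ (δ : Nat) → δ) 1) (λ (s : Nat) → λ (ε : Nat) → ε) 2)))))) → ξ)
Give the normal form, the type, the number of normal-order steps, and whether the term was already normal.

resulting normal form:
  refl (Vec Nat 5 → Vec Nat 5) (λ (ξ : Vec Nat 5) → ξ)
type:
  Eq (Vec Nat 5 → Vec Nat 5) (λ (ξ : Vec Nat 5) → ξ) (λ (τ : Vec Nat 5) → τ)
steps to reach normal form (normal order): 8
started in normal form: no
first redex: an elimNat iota-redex


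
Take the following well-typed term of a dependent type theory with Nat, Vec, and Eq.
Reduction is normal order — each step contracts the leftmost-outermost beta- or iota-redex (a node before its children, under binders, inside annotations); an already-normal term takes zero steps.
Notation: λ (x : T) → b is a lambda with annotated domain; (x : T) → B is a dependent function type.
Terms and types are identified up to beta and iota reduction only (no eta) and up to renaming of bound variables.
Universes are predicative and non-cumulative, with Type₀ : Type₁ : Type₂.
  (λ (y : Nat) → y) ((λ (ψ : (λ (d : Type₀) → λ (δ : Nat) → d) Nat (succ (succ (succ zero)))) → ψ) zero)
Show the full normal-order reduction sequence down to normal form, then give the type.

normal-order reduction:
  (λ (y : Nat) → y) ((λ (ψ : (λ (d : Type₀) → λ (δ : Nat) → d) Nat (succ (succ (succ zero)))) → ψ) zero)
  ~> (λ (y : (λ (ψ : Type₀) → λ (d : Nat) → ψ) Nat (succ (succ (succ zero)))) → y) zero
  ~> zero
type:
  Nat


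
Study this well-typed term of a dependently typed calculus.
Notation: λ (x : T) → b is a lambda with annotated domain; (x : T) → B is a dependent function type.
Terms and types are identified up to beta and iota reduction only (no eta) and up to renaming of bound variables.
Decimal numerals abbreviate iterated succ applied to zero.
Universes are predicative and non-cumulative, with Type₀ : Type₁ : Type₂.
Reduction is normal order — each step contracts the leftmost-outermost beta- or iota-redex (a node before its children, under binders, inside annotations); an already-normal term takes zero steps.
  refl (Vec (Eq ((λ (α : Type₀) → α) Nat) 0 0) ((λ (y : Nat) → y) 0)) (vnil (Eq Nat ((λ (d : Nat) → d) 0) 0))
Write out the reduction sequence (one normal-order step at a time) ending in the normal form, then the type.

normal-order reduction sequence:
  refl (Vec (Eq ((λ (α : Type₀) → α) Nat) 0 0) ((λ (y : Nat) → y) 0)) (vnil (Eq Nat ((λ (d : Nat) → d) 0) 0))
  ~> refl (Vec (Eq Nat 0 0) ((λ (α : Nat) → α) 0)) (vnil (Eq Nat ((λ (y : Nat) → y) 0) 0))
  ~> refl (Vec (Eq Nat 0 0) 0) (vnil (Eq Nat ((λ (α : Nat) → α) 0) 0))
  ~> refl (Vec (Eq Nat 0 0) 0) (vnil (Eq Nat 0 0))
type:
  Eq (Vec (Eq Nat 0 0) 0) (vnil (Eq Nat 0 0)) (vnil (Eq Nat 0 0))


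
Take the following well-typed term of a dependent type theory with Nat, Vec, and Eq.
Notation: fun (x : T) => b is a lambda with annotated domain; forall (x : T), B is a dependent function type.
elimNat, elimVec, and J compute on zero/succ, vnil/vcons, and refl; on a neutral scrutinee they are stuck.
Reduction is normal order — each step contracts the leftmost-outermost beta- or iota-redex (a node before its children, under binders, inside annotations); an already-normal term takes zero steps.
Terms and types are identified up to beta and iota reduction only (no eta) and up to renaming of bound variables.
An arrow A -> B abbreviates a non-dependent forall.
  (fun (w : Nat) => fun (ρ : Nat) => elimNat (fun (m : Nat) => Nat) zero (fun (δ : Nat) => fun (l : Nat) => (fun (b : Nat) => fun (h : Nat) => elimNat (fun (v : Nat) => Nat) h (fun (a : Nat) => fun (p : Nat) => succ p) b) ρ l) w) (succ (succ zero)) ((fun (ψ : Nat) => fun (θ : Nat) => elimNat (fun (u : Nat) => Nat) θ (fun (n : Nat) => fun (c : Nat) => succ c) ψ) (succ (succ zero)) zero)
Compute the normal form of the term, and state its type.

resulting normal form:
  succ (succ (succ (succ zero)))
type:
  Nat
observation: reduction starts at a beta-redex, and 45 normal-order steps reach the normal form.


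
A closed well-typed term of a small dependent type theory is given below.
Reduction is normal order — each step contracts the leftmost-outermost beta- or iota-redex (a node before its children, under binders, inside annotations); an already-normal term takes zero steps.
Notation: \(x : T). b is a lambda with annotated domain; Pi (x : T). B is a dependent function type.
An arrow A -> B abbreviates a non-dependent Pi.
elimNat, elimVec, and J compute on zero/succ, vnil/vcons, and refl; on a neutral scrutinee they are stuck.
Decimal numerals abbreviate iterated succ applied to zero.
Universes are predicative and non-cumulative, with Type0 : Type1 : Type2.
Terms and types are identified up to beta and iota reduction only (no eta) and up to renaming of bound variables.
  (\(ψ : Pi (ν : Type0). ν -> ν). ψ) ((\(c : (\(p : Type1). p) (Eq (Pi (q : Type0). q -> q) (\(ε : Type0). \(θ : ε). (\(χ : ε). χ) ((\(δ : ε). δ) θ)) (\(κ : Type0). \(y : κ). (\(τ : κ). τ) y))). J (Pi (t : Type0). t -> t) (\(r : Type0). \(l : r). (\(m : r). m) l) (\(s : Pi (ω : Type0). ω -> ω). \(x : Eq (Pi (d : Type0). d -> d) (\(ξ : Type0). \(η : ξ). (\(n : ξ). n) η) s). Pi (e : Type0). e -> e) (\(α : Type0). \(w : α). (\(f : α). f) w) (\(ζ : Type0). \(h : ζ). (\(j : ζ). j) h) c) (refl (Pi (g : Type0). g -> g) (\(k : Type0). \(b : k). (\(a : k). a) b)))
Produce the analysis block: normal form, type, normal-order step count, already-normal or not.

resulting normal form:
  \(ψ : Type0). \(ν : ψ). ν
the term's type:
  Pi (ψ : Type0). ψ -> ψ
steps to reach normal form (normal order): 4
term was already normal: no
first contracted redex: a beta-redex


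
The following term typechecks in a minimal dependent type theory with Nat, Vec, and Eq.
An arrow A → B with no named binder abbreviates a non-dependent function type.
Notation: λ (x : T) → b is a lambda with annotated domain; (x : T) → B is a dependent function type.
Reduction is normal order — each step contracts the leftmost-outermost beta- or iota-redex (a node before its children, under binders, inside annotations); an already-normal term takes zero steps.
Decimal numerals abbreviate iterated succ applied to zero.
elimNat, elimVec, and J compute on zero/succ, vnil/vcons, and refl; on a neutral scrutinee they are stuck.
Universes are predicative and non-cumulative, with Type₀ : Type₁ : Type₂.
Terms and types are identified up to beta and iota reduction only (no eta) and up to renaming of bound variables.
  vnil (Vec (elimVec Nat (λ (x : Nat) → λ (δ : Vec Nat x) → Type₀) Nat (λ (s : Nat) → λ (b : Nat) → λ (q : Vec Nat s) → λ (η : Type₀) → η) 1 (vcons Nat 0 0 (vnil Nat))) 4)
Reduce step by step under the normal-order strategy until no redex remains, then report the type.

reduction (normal order):
  vnil (Vec (elimVec Nat (λ (x : Nat) → λ (δ : Vec Nat x) → Type₀) Nat (λ (s : Nat) → λ (b : Nat) → λ (q : Vec Nat s) → λ (η : Type₀) → η) 1 (vcons Nat 0 0 (vnil Nat))) 4)
  ~> vnil (Vec ((λ (x : Nat) → λ (δ : Nat) → λ (s : Vec Nat x) → λ (b : Type₀) → b) 0 0 (vnil Nat) (elimVec Nat (λ (q : Nat) → λ (η : Vec Nat q) → Type₀) Nat (λ (ε : Nat) → λ (u : Nat) → λ (κ : Vec Nat ε) → λ (α : Type₀) → α) 0 (vnil Nat))) 4)
  ~> vnil (Vec ((λ (x : Nat) → λ (δ : Vec Nat 0) → λ (s : Type₀) → s) 0 (vnil Nat) (elimVec Nat (λ (b : Nat) → λ (q : Vec Nat b) → Type₀) Nat (λ (η : Nat) → λ (ε : Nat) → λ (u : Vec Nat η) → λ (κ : Type₀) → κ) 0 (vnil Nat))) 4)
  ~> vnil (Vec ((λ (x : Vec Nat 0) → λ (δ : Type₀) → δ) (vnil Nat) (elimVec Nat (λ (s : Nat) → λ (b : Vec Nat s) → Type₀) Nat (λ (q : Nat) → λ (η : Nat) → λ (ε : Vec Nat q) → λ (u : Type₀) → u) 0 (vnil Nat))) 4)
  ~> vnil (Vec ((λ (x : Type₀) → x) (elimVec Nat (λ (δ : Nat) → λ (s : Vec Nat δ) → Type₀) Nat (λ (b : Nat) → λ (q : Nat) → λ (η : Vec Nat b) → λ (ε : Type₀) → ε) 0 (vnil Nat))) 4)
  ~> vnil (Vec (elimVec Nat (λ (x : Nat) → λ (δ : Vec Nat x) → Type₀) Nat (λ (s : Nat) → λ (b : Nat) → λ (q : Vec Nat s) → λ (η : Type₀) → η) 0 (vnil Nat)) 4)
  ~> vnil (Vec Nat 4)
inferred type:
  Vec (Vec Nat 4) 0


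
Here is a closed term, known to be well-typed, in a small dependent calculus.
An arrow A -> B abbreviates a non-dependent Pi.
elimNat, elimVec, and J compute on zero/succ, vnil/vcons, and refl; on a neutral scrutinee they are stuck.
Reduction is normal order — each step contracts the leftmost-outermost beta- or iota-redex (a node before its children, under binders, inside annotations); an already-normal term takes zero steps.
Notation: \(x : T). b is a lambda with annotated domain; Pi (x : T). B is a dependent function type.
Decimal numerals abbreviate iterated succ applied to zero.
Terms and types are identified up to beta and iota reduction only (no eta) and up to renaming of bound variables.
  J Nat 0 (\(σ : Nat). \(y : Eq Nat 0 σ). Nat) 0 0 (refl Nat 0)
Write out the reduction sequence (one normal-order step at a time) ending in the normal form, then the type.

normal-order reduction:
  J Nat 0 (\(σ : Nat). \(y : Eq Nat 0 σ). Nat) 0 0 (refl Nat 0)
  ~> 0
type:
  Nat


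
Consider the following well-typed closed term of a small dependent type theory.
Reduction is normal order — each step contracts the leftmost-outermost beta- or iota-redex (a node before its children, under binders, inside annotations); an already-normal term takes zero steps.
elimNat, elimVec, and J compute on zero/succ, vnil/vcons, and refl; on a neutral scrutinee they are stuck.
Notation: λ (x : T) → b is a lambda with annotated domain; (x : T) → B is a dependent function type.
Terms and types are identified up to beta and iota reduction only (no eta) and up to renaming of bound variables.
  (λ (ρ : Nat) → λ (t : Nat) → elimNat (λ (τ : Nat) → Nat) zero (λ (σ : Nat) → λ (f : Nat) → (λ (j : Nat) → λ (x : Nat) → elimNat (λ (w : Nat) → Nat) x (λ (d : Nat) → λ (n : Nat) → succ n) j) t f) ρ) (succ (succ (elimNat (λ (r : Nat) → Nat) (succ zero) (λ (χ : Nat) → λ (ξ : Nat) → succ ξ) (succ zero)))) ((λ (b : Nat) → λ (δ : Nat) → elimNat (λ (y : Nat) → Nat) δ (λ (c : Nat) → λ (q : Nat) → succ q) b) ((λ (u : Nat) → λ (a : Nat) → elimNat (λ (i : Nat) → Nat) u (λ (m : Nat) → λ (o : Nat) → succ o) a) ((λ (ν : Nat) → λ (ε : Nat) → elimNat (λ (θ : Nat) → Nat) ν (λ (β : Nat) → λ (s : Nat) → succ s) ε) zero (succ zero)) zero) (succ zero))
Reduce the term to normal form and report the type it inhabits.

resulting normal form:
  succ (succ (succ (succ (succ (succ (succ (succ zero)))))))
type:
  Nat
observation: the first redex contracted is a beta-redex; the normal form is reached in 91 normal-order steps.


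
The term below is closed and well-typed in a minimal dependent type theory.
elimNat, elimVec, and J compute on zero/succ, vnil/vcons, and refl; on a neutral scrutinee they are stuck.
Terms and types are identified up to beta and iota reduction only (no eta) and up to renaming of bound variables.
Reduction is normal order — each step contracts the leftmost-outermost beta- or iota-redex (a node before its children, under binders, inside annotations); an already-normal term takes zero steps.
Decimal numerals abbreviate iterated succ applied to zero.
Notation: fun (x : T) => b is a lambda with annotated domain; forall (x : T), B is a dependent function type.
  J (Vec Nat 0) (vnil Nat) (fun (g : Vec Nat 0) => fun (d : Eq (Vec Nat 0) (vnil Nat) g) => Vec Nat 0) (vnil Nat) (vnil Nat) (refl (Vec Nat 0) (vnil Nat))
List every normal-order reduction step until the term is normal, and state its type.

normal-order reduction sequence:
  J (Vec Nat 0) (vnil Nat) (fun (g : Vec Nat 0) => fun (d : Eq (Vec Nat 0) (vnil Nat) g) => Vec Nat 0) (vnil Nat) (vnil Nat) (refl (Vec Nat 0) (vnil Nat))
  ~> vnil Nat
the term's type:
  Vec Nat 0


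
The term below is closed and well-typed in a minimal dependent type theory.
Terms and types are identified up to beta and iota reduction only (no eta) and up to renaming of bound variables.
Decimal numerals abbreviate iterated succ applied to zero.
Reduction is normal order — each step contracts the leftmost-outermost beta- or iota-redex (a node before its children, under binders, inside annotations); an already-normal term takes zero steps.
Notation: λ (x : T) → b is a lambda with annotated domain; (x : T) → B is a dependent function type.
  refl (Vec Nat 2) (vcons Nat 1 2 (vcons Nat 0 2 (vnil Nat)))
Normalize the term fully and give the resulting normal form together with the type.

resulting normal form:
  refl (Vec Nat 2) (vcons Nat 1 2 (vcons Nat 0 2 (vnil Nat)))
the term's type:
  Eq (Vec Nat 2) (vcons Nat 1 2 (vcons Nat 0 2 (vnil Nat))) (vcons Nat 1 2 (vcons Nat 0 2 (vnil Nat)))


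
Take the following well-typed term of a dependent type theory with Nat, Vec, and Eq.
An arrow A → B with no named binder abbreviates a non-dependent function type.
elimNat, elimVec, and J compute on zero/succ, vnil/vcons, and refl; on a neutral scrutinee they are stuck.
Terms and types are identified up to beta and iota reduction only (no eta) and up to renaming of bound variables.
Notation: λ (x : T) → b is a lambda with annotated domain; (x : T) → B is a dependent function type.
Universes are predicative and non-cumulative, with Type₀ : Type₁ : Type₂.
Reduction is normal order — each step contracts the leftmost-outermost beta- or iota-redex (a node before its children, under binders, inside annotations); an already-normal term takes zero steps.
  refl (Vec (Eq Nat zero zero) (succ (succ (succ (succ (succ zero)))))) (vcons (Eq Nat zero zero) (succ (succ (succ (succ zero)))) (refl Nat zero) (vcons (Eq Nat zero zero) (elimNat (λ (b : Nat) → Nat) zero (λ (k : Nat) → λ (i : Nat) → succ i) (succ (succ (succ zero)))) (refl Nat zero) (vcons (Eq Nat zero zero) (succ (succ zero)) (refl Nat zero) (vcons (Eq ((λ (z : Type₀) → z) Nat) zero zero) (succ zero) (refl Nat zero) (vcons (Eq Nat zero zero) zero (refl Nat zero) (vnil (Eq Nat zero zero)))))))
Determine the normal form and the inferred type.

resulting normal form:
  refl (Vec (Eq Nat zero zero) (succ (succ (succ (succ (succ zero)))))) (vcons (Eq Nat zero zero) (succ (succ (succ (succ zero)))) (refl Nat zero) (vcons (Eq Nat zero zero) (succ (succ (succ zero))) (refl Nat zero) (vcons (Eq Nat zero zero) (succ (succ zero)) (refl Nat zero) (vcons (Eq Nat zero zero) (succ zero) (refl Nat zero) (vcons (Eq Nat zero zero) zero (refl Nat zero) (vnil (Eq Nat zero zero)))))))
type:
  Eq (Vec (Eq Nat zero zero) (succ (succ (succ (succ (succ zero)))))) (vcons (Eq Nat zero zero) (succ (succ (succ (succ zero)))) (refl Nat zero) (vcons (Eq Nat zero zero) (succ (succ (succ zero))) (refl Nat zero) (vcons (Eq Nat zero zero) (succ (succ zero)) (refl Nat zero) (vcons (Eq Nat zero zero) (succ zero) (refl Nat zero) (vcons (Eq Nat zero zero) zero (refl Nat zero) (vnil (Eq Nat zero zero))))))) (vcons (Eq Nat zero zero) (succ (succ (succ (succ zero)))) (refl Nat zero) (vcons (Eq Nat zero zero) (succ (succ (succ zero))) (refl Nat zero) (vcons (Eq Nat zero zero) (succ (succ zero)) (refl Nat zero) (vcons (Eq Nat zero zero) (succ zero) (refl Nat zero) (vcons (Eq Nat zero zero) zero (refl Nat zero) (vnil (Eq Nat zero zero)))))))
observation: the leftmost-outermost redex is an elimNat iota-redex, and normalization takes 11 steps.


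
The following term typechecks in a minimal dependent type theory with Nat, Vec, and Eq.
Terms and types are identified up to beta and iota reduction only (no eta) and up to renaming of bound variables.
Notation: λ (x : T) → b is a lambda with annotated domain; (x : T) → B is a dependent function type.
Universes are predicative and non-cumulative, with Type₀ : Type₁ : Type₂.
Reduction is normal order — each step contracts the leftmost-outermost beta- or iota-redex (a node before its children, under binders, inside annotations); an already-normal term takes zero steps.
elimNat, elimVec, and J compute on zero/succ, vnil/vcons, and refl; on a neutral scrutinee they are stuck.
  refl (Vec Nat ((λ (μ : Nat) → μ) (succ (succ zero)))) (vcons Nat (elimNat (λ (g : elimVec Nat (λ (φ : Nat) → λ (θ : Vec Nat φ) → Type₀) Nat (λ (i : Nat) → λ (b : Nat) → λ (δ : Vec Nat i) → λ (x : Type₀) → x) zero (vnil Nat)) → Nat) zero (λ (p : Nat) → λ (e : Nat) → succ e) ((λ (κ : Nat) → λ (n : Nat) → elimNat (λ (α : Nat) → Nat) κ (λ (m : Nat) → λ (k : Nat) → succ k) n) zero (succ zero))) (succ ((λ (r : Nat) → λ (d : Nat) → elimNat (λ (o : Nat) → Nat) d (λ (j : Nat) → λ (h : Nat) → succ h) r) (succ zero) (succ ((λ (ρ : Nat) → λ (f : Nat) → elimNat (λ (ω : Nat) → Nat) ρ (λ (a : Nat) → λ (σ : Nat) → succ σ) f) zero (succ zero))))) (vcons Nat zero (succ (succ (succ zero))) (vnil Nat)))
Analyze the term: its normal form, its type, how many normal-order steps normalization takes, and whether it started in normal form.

normal form:
  refl (Vec Nat (succ (succ zero))) (vcons Nat (succ zero) (succ (succ (succ (succ zero)))) (vcons Nat zero (succ (succ (succ zero))) (vnil Nat)))
type:
  Eq (Vec Nat (succ (succ zero))) (vcons Nat (succ zero) (succ (succ (succ (succ zero)))) (vcons Nat zero (succ (succ (succ zero))) (vnil Nat))) (vcons Nat (succ zero) (succ (succ (succ (succ zero)))) (vcons Nat zero (succ (succ (succ zero))) (vnil Nat)))
normal-order step count: 24
term was already normal: no
first contracted redex: a beta-redex


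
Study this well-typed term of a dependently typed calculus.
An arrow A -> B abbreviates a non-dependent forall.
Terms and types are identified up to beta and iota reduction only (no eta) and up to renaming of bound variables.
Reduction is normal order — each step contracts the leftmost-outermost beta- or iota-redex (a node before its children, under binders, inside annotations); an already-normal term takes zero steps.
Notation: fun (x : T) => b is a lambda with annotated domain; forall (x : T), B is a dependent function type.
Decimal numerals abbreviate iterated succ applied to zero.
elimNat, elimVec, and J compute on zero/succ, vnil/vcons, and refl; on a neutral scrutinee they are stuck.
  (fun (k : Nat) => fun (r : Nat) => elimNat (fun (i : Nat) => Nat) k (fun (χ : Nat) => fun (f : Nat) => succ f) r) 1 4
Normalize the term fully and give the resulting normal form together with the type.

resulting normal form:
  5
type:
  Nat
observation: 15 normal-order steps normalize the term, beginning with a beta-redex.


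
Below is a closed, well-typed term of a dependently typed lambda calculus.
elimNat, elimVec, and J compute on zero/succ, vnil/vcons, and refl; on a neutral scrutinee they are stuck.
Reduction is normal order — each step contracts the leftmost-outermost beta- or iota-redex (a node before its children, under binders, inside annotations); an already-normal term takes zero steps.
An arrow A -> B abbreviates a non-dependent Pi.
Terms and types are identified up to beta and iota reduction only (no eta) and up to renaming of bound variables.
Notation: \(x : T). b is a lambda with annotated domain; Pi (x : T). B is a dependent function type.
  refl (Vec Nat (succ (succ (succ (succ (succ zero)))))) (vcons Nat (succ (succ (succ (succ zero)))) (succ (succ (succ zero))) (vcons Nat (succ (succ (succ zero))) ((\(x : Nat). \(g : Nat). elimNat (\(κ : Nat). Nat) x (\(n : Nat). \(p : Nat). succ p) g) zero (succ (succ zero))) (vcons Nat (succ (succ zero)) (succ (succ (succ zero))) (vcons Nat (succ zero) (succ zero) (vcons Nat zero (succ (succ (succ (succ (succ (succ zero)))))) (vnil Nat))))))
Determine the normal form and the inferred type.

resulting normal form:
  refl (Vec Nat (succ (succ (succ (succ (succ zero)))))) (vcons Nat (succ (succ (succ (succ zero)))) (succ (succ (succ zero))) (vcons Nat (succ (succ (succ zero))) (succ (succ zero)) (vcons Nat (succ (succ zero)) (succ (succ (succ zero))) (vcons Nat (succ zero) (succ zero) (vcons Nat zero (succ (succ (succ (succ (succ (succ zero)))))) (vnil Nat))))))
inferred type:
  Eq (Vec Nat (succ (succ (succ (succ (succ zero)))))) (vcons Nat (succ (succ (succ (succ zero)))) (succ (succ (succ zero))) (vcons Nat (succ (succ (succ zero))) (succ (succ zero)) (vcons Nat (succ (succ zero)) (succ (succ (succ zero))) (vcons Nat (succ zero) (succ zero) (vcons Nat zero (succ (succ (succ (succ (succ (succ zero)))))) (vnil Nat)))))) (vcons Nat (succ (succ (succ (succ zero)))) (succ (succ (succ zero))) (vcons Nat (succ (succ (succ zero))) (succ (succ zero)) (vcons Nat (succ (succ zero)) (succ (succ (succ zero))) (vcons Nat (succ zero) (succ zero) (vcons Nat zero (succ (succ (succ (succ (succ (succ zero)))))) (vnil Nat))))))
observation: normalization takes exactly 9 steps under the normal-order strategy.


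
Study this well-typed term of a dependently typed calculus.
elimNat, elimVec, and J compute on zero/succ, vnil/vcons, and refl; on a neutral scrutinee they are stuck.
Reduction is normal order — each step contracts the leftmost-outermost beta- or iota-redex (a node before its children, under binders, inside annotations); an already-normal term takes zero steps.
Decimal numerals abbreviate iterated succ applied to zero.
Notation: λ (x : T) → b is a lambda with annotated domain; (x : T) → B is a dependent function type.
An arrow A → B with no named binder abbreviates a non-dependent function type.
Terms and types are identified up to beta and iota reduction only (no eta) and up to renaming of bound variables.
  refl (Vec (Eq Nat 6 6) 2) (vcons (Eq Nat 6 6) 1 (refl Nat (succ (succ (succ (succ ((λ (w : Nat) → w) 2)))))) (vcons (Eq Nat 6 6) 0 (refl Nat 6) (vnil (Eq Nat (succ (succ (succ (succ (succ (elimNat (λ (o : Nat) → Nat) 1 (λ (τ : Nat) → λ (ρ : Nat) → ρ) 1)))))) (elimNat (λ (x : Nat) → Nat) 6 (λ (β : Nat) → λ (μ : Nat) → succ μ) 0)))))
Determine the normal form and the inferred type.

reduced normal form:
  refl (Vec (Eq Nat 6 6) 2) (vcons (Eq Nat 6 6) 1 (refl Nat 6) (vcons (Eq Nat 6 6) 0 (refl Nat 6) (vnil (Eq Nat 6 6))))
inferred type:
  Eq (Vec (Eq Nat 6 6) 2) (vcons (Eq Nat 6 6) 1 (refl Nat 6) (vcons (Eq Nat 6 6) 0 (refl Nat 6) (vnil (Eq Nat 6 6)))) (vcons (Eq Nat 6 6) 1 (refl Nat 6) (vcons (Eq Nat 6 6) 0 (refl Nat 6) (vnil (Eq Nat 6 6))))
observation: 6 normal-order steps separate the term from its normal form.


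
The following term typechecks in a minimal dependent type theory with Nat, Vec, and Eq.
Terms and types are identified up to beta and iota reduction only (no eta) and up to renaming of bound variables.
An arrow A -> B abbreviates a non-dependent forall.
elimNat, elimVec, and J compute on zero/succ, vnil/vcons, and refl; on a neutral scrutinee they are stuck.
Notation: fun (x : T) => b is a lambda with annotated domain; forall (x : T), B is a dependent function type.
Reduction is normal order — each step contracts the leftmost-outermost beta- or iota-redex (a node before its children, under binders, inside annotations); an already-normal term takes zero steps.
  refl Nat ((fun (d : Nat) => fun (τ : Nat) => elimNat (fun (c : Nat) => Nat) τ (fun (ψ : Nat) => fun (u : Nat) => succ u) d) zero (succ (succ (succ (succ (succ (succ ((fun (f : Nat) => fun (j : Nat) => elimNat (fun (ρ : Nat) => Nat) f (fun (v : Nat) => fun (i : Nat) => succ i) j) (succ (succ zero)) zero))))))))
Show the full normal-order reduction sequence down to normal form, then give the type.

normal-order reduction sequence:
  refl Nat ((fun (d : Nat) => fun (τ : Nat) => elimNat (fun (c : Nat) => Nat) τ (fun (ψ : Nat) => fun (u : Nat) => succ u) d) zero (succ (succ (succ (succ (succ (succ ((fun (f : Nat) => fun (j : Nat) => elimNat (fun (ρ : Nat) => Nat) f (fun (v : Nat) => fun (i : Nat) => succ i) j) (succ (succ zero)) zero))))))))
  ~> refl Nat ((fun (d : Nat) => elimNat (fun (τ : Nat) => Nat) d (fun (c : Nat) => fun (ψ : Nat) => succ ψ) zero) (succ (succ (succ (succ (succ (succ ((fun (u : Nat) => fun (f : Nat) => elimNat (fun (j : Nat) => Nat) u (fun (ρ : Nat) => fun (v : Nat) => succ v) f) (succ (succ zero)) zero))))))))
  ~> refl Nat (elimNat (fun (d : Nat) => Nat) (succ (succ (succ (succ (succ (succ ((fun (τ : Nat) => fun (c : Nat) => elimNat (fun (ψ : Nat) => Nat) τ (fun (u : Nat) => fun (f : Nat) => succ f) c) (succ (succ zero)) zero))))))) (fun (j : Nat) => fun (ρ : Nat) => succ ρ) zero)
  ~> refl Nat (succ (succ (succ (succ (succ (succ ((fun (d : Nat) => fun (τ : Nat) => elimNat (fun (c : Nat) => Nat) d (fun (ψ : Nat) => fun (u : Nat) => succ u) τ) (succ (succ zero)) zero)))))))
  ~> refl Nat (succ (succ (succ (succ (succ (succ ((fun (d : Nat) => elimNat (fun (τ : Nat) => Nat) (succ (succ zero)) (fun (c : Nat) => fun (ψ : Nat) => succ ψ) d) zero)))))))
  ~> refl Nat (succ (succ (succ (succ (succ (succ (elimNat (fun (d : Nat) => Nat) (succ (succ zero)) (fun (τ : Nat) => fun (c : Nat) => succ c) zero)))))))
  ~> refl Nat (succ (succ (succ (succ (succ (succ (succ (succ zero))))))))
inferred type:
  Eq Nat (succ (succ (succ (succ (succ (succ (succ (succ zero)))))))) (succ (succ (succ (succ (succ (succ (succ (succ zero))))))))


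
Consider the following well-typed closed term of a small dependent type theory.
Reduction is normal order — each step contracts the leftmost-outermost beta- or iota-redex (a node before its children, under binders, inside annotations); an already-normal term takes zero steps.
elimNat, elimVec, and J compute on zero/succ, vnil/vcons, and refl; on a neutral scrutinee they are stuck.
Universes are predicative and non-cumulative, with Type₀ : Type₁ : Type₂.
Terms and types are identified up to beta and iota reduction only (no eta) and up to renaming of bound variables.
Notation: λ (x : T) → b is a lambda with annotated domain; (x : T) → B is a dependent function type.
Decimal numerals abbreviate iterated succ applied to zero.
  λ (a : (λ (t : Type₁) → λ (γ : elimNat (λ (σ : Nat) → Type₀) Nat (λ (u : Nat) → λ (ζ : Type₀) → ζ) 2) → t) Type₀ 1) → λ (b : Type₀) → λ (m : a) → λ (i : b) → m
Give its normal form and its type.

resulting normal form:
  λ (a : Type₀) → λ (t : Type₀) → λ (γ : a) → λ (σ : t) → γ
type:
  (a : Type₀) → (t : Type₀) → (γ : a) → (σ : t) → a
observation: normalization takes exactly 2 steps under the normal-order strategy.


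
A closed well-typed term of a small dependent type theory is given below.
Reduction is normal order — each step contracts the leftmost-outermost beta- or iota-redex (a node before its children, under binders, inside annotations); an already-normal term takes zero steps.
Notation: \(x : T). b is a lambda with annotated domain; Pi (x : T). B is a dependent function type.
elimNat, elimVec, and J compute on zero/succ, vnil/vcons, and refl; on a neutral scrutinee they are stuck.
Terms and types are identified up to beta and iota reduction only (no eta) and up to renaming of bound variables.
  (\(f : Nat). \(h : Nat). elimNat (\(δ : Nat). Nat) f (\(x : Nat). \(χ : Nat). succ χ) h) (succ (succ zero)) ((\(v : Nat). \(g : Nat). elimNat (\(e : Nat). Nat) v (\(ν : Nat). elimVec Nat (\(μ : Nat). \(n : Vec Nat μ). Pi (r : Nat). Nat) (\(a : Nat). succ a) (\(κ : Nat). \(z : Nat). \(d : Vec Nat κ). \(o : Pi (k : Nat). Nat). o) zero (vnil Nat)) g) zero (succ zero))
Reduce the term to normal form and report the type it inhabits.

normal form:
  succ (succ (succ zero))
inferred type:
  Nat
observation: normalization takes exactly 13 steps under the normal-order strategy.
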